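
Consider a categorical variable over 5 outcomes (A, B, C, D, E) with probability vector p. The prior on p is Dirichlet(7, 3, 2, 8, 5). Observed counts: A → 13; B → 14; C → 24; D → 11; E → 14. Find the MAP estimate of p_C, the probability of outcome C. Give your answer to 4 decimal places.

The posterior is Dirichlet(αᵢ + nᵢ) = Dirichlet(20, 17, 26, 19, 19).
For a Dirichlet(a₁,…,a_K) with all aᵢ > 1, the mode has j-th component (aⱼ − 1)/(Σaᵢ − K).
Here Σaᵢ = 101 and K = 5, so p_C = (26 − 1)/(101 − 5) = 25/96 ≈ 0.2604.

MAP estimate of p_C = 0.2604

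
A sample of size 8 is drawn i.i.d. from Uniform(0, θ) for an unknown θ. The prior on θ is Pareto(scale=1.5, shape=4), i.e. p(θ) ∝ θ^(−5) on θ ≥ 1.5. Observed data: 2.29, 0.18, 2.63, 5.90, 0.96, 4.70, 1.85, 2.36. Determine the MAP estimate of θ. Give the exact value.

θ̂_MAP = 5.90

The Uniform(0, θ) likelihood is θ^(−n) for θ ≥ max(xᵢ), zero otherwise. Here max(xᵢ) = 5.90.
Posterior ∝ θ^(−5) · θ^(−8) = θ^(−13) on θ ≥ max(1.5, 5.90) = 5.90.
This density is strictly decreasing in θ, so the posterior mode lies at the lower boundary of the support.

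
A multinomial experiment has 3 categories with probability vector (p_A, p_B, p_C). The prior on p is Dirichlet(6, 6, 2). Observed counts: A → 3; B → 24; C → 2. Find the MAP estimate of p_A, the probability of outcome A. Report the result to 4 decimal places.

The posterior is Dirichlet(αᵢ + nᵢ) = Dirichlet(9, 30, 4).
For a Dirichlet(a₁,…,a_K) with all aᵢ > 1, the mode has j-th component (aⱼ − 1)/(Σaᵢ − K).
Here Σaᵢ = 43 and K = 3, so p_A = (9 − 1)/(43 − 3) = 8/40 ≈ 0.2000.

MAP estimate of p_A = 0.2000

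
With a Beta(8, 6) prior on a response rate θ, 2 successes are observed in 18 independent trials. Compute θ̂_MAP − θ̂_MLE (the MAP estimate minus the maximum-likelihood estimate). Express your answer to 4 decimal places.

Posterior is Beta(10, 22); MAP = (10−1)/(32−2) = 9/30 ≈ 0.30000.
MLE ignores the prior: θ̂_MLE = k/n = 2/18 ≈ 0.11111.
Difference = 9/30 − 2/18 = 17/90 ≈ 0.1889.

MAP − MLE = 0.1889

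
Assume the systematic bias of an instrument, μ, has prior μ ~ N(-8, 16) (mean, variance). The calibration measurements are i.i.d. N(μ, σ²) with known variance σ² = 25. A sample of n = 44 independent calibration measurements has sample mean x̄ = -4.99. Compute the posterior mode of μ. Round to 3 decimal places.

μ̂_MAP = -5.093

n = 44, x̄ = -4.99.
For a Normal prior and Normal likelihood with known variance, the posterior is Normal; its mode equals its mean, the precision-weighted average.
Prior precision 1/σ₀² = 1/16 = 0.0625; data precision n/σ² = 44/25 = 1.76.
μ̂ = (0.0625·(-8) + 1.76·(-4.99)) / (0.0625 + 1.76) = (-9.2824)/1.8225 = -92824/18225 ≈ -5.093.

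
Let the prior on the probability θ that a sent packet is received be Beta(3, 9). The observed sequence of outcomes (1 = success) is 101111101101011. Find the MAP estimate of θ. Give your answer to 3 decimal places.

θ̂_MAP = 0.520

Prior: Beta(3, 9).
Data: 11 successes in 15 trials (from the sequence). The binomial likelihood contributes θ^11(1−θ)^4, so the posterior is Beta(3+11, 9+4) = Beta(14, 13).
For Beta(a, b) with a, b > 1 the mode is (a−1)/(a+b−2) = 13/25 ≈ 0.520.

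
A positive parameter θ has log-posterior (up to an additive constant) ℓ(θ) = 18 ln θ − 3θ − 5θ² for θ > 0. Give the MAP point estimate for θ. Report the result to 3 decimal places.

ℓ'(θ) = 18/θ − 3 − 10θ. Setting this to zero and multiplying by θ: 10θ² + 3θ − 18 = 0.
θ = (−3 + √(3² + 4·10·18)) / (2·10) = (−3 + √729) / 20 = (−3 + 27)/20 = 6/5.
ℓ''(θ) = −18/θ² − 10 < 0, confirming a maximum.

θ̂_MAP = 1.200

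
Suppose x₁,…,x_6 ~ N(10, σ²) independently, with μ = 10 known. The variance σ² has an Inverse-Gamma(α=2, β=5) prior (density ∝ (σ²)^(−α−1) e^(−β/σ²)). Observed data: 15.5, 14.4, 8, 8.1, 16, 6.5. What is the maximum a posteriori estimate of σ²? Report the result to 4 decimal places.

σ̂²_MAP = 9.6225

Sum of squared deviations about the known mean: SS = (15.5−10)² + (14.4−10)² + (8−10)² + (8.1−10)² + (16−10)² + (6.5−10)² = 105.47.
The Normal likelihood contributes (σ²)^(−n/2) exp(−SS/(2σ²)), so the posterior is Inverse-Gamma(α + n/2, β + SS/2) = Inverse-Gamma(5, 57.735).
The mode of Inverse-Gamma(a, b) is b/(a+1) = 57.735/6 ≈ 9.6225.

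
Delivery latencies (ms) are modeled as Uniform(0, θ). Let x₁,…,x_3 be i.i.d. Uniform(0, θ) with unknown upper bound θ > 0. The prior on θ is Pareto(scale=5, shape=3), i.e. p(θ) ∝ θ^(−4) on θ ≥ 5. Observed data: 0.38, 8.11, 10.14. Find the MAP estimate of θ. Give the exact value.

The Uniform(0, θ) likelihood is θ^(−n) for θ ≥ max(xᵢ), zero otherwise. Here max(xᵢ) = 10.14.
Posterior ∝ θ^(−4) · θ^(−3) = θ^(−7) on θ ≥ max(5, 10.14) = 10.14.
This density is strictly decreasing in θ, so the posterior mode lies at the lower boundary of the support.

θ̂_MAP = 10.14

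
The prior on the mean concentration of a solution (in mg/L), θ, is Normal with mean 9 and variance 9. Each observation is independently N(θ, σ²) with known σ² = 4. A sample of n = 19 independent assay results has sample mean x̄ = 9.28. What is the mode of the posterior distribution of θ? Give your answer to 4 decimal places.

θ̂_MAP = 9.2736

n = 19, x̄ = 9.28.
For a Normal prior and Normal likelihood with known variance, the posterior is Normal; its mode equals its mean, the precision-weighted average.
Prior precision 1/σ₀² = 1/9; data precision n/σ² = 19/4 = 4.75.
θ̂ = ((1/9)·9 + 4.75·9.28) / (1/9 + 4.75) = 45.08/(175/36) = 9.2736.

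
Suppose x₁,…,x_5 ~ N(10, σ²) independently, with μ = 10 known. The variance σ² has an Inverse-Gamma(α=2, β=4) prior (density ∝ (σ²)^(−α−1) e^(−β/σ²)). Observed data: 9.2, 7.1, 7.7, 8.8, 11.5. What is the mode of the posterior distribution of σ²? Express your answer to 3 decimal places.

Sum of squared deviations about the known mean: SS = (9.2−10)² + (7.1−10)² + (7.7−10)² + (8.8−10)² + (11.5−10)² = 18.03.
The Normal likelihood contributes (σ²)^(−n/2) exp(−SS/(2σ²)), so the posterior is Inverse-Gamma(α + n/2, β + SS/2) = Inverse-Gamma(4.5, 13.015).
The mode of Inverse-Gamma(a, b) is b/(a+1) = 13.015/5.5 ≈ 2.366.

σ̂²_MAP = 2.366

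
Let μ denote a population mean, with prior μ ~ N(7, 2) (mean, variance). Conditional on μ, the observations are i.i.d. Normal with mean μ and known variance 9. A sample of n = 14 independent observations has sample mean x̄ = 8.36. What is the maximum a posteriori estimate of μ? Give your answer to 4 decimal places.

n = 14, x̄ = 8.36.
For a Normal prior and Normal likelihood with known variance, the posterior is Normal; its mode equals its mean, the precision-weighted average.
Prior precision 1/σ₀² = 1/2 = 0.5; data precision n/σ² = 14/9.
μ̂ = (0.5·7 + (14/9)·8.36) / (0.5 + 14/9) = (7427/450)/(37/18) = 7427/925 ≈ 8.0292.

μ̂_MAP = 8.0292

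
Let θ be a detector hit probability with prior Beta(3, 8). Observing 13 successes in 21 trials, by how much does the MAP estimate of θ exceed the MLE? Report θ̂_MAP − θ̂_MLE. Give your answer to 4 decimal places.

MAP − MLE = -0.1190

Posterior is Beta(16, 16); MAP = (16−1)/(32−2) = 15/30 ≈ 0.50000.
MLE ignores the prior: θ̂_MLE = k/n = 13/21 ≈ 0.61905.
Difference = 15/30 − 13/21 = -5/42 ≈ -0.1190.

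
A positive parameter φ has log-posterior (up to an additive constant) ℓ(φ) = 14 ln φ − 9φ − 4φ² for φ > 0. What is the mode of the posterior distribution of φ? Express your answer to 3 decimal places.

ℓ'(φ) = 14/φ − 9 − 8φ. Setting this to zero and multiplying by φ: 8φ² + 9φ − 14 = 0.
φ = (−9 + √(9² + 4·8·14)) / (2·8) = (−9 + √529) / 16 = (−9 + 23)/16 = 7/8.
ℓ''(φ) = −14/φ² − 8 < 0, confirming a maximum.

φ̂_MAP = 0.875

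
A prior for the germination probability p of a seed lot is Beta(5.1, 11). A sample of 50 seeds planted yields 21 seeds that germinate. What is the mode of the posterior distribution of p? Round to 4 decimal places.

Prior: Beta(5.1, 11).
Data: 21 successes in 50 trials. The binomial likelihood contributes p^21(1−p)^29, so the posterior is Beta(5.1+21, 11+29) = Beta(26.1, 40).
For Beta(a, b) with a, b > 1 the mode is (a−1)/(a+b−2) = 25.1/64.1 ≈ 0.3916.

p̂_MAP = 0.3916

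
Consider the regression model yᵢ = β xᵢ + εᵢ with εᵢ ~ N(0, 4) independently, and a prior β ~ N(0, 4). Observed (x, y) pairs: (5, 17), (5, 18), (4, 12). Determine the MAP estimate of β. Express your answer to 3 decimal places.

log p(β | y) = −Σ(yᵢ − βxᵢ)²/(2·4) − β²/(2·4) + const.
Setting the derivative to zero: Σxᵢ(yᵢ − βxᵢ)/4 − β/4 = 0, so β = Σxᵢyᵢ / (Σxᵢ² + σ²/τ²).
Σxᵢyᵢ = 5·17 + 5·18 + 4·12 = 223; Σxᵢ² = 66; σ²/τ² = 1.
β̂_MAP = 223 / (66 + 1) = 223/67 ≈ 3.328.

β̂_MAP = 3.328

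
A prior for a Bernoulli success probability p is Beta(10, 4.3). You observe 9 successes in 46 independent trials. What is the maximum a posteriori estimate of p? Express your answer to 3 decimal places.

Prior: Beta(10, 4.3).
Data: 9 successes in 46 trials. The binomial likelihood contributes p^9(1−p)^37, so the posterior is Beta(10+9, 4.3+37) = Beta(19, 41.3).
For Beta(a, b) with a, b > 1 the mode is (a−1)/(a+b−2) = 18/58.3 ≈ 0.309.

p̂_MAP = 0.309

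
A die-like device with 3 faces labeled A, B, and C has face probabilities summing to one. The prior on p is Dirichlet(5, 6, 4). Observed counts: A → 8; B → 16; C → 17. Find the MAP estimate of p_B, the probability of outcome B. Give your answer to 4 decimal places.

The posterior is Dirichlet(αᵢ + nᵢ) = Dirichlet(13, 22, 21).
For a Dirichlet(a₁,…,a_K) with all aᵢ > 1, the mode has j-th component (aⱼ − 1)/(Σaᵢ − K).
Here Σaᵢ = 56 and K = 3, so p_B = (22 − 1)/(56 − 3) = 21/53 ≈ 0.3962.

MAP estimate of p_B = 0.3962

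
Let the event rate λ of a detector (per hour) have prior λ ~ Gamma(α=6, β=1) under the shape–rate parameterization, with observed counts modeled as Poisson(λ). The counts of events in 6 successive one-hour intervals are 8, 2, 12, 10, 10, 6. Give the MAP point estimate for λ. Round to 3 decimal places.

λ̂_MAP = 7.571

Σxᵢ = 8+2+12+10+10+6 = 48, with n = 6.
Posterior ∝ λ^5e^(−1λ) · λ^48e^(−6λ) = λ^53e^(−7λ), i.e. Gamma(shape=54, rate=7).
The mode of a Gamma(a, b) with a ≥ 1 (shape–rate) is (a−1)/b = 53/7 ≈ 7.571.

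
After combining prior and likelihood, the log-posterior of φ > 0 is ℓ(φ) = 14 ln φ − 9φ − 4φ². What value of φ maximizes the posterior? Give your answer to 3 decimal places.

ℓ'(φ) = 14/φ − 9 − 8φ. Setting this to zero and multiplying by φ: 8φ² + 9φ − 14 = 0.
φ = (−9 + √(9² + 4·8·14)) / (2·8) = (−9 + √529) / 16 = (−9 + 23)/16 = 7/8.
ℓ''(φ) = −14/φ² − 8 < 0, confirming a maximum.

φ̂_MAP = 0.875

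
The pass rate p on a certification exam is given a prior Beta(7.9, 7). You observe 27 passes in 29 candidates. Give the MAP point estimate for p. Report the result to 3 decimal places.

Prior: Beta(7.9, 7).
Data: 27 successes in 29 trials. The binomial likelihood contributes p^27(1−p)^2, so the posterior is Beta(7.9+27, 7+2) = Beta(34.9, 9).
For Beta(a, b) with a, b > 1 the mode is (a−1)/(a+b−2) = 33.9/41.9 ≈ 0.809.

p̂_MAP = 0.809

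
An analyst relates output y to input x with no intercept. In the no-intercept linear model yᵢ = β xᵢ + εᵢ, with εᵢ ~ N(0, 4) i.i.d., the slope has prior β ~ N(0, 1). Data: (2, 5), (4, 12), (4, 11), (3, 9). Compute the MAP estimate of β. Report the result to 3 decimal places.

β̂_MAP = 2.633

log p(β | y) = −Σ(yᵢ − βxᵢ)²/(2·4) − β²/(2·1) + const.
Setting the derivative to zero: Σxᵢ(yᵢ − βxᵢ)/4 − β/1 = 0, so β = Σxᵢyᵢ / (Σxᵢ² + σ²/τ²).
Σxᵢyᵢ = 2·5 + 4·12 + 4·11 + 3·9 = 129; Σxᵢ² = 45; σ²/τ² = 4.
β̂_MAP = 129 / (45 + 4) = 129/49 ≈ 2.633.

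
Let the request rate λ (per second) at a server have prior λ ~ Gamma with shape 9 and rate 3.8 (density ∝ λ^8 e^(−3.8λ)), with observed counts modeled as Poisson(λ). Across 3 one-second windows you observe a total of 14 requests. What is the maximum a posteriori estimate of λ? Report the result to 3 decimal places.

Σxᵢ = 14, n = 3.
Posterior ∝ λ^8e^(−3.8λ) · λ^14e^(−3λ) = λ^22e^(−6.8λ), i.e. Gamma(shape=23, rate=6.8).
The mode of a Gamma(a, b) with a ≥ 1 (shape–rate) is (a−1)/b = 22/6.8 ≈ 3.235.

λ̂_MAP = 3.235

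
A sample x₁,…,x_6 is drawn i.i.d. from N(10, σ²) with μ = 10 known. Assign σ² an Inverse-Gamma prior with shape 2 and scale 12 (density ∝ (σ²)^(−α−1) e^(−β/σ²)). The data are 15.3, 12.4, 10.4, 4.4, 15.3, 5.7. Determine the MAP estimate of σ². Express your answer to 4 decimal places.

σ̂²_MAP = 11.3292

Sum of squared deviations about the known mean: SS = (15.3−10)² + (12.4−10)² + (10.4−10)² + (4.4−10)² + (15.3−10)² + (5.7−10)² = 111.95.
The Normal likelihood contributes (σ²)^(−n/2) exp(−SS/(2σ²)), so the posterior is Inverse-Gamma(α + n/2, β + SS/2) = Inverse-Gamma(5, 67.975).
The mode of Inverse-Gamma(a, b) is b/(a+1) = 67.975/6 ≈ 11.3292.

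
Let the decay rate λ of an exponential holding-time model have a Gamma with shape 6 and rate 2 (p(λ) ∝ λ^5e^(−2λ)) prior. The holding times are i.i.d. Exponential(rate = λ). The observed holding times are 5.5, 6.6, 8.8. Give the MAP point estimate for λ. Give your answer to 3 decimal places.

λ̂_MAP = 0.349

The Exponential(rate=λ) likelihood is ∝ λ^n e^(−λΣtᵢ). Here n = 3 and Σtᵢ = 5.5 + 6.6 + 8.8 = 20.9.
Posterior ∝ λ^5e^(−2λ) · λ^3e^(−20.9λ) = λ^8e^(−22.9λ), i.e. Gamma(9, 22.9).
Mode = (a−1)/b = 8/22.9 ≈ 0.349.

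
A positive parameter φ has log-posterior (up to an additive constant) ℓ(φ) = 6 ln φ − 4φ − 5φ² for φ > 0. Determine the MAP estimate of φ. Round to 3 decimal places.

ℓ'(φ) = 6/φ − 4 − 10φ. Setting this to zero and multiplying by φ: 10φ² + 4φ − 6 = 0.
φ = (−4 + √(4² + 4·10·6)) / (2·10) = (−4 + √256) / 20 = (−4 + 16)/20 = 3/5.
ℓ''(φ) = −6/φ² − 10 < 0, confirming a maximum.

φ̂_MAP = 0.600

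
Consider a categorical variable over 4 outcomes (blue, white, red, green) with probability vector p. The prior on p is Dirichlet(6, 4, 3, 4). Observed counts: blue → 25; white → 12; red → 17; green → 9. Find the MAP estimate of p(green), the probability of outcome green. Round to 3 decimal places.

MAP estimate of p(green) = 0.158

The posterior is Dirichlet(αᵢ + nᵢ) = Dirichlet(31, 16, 20, 13).
For a Dirichlet(a₁,…,a_K) with all aᵢ > 1, the mode has j-th component (aⱼ − 1)/(Σaᵢ − K).
Here Σaᵢ = 80 and K = 4, so p(green) = (13 − 1)/(80 − 4) = 12/76 ≈ 0.158.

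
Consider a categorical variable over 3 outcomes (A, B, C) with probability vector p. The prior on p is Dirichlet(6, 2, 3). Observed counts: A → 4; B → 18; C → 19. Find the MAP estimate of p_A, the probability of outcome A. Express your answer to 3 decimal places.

MAP estimate of p_A = 0.184

The posterior is Dirichlet(αᵢ + nᵢ) = Dirichlet(10, 20, 22).
For a Dirichlet(a₁,…,a_K) with all aᵢ > 1, the mode has j-th component (aⱼ − 1)/(Σaᵢ − K).
Here Σaᵢ = 52 and K = 3, so p_A = (10 − 1)/(52 − 3) = 9/49 ≈ 0.184.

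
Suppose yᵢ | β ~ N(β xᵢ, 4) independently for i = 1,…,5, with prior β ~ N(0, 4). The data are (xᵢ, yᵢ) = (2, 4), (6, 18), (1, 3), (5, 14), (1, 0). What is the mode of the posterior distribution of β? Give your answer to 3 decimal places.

log p(β | y) = −Σ(yᵢ − βxᵢ)²/(2·4) − β²/(2·4) + const.
Setting the derivative to zero: Σxᵢ(yᵢ − βxᵢ)/4 − β/4 = 0, so β = Σxᵢyᵢ / (Σxᵢ² + σ²/τ²).
Σxᵢyᵢ = 2·4 + 6·18 + 1·3 + 5·14 + 1·0 = 189; Σxᵢ² = 67; σ²/τ² = 1.
β̂_MAP = 189 / (67 + 1) = 189/68 ≈ 2.779.

β̂_MAP = 2.779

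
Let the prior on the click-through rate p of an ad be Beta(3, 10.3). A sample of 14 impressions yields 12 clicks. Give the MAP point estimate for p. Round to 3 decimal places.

Prior: Beta(3, 10.3).
Data: 12 successes in 14 trials. The binomial likelihood contributes p^12(1−p)^2, so the posterior is Beta(3+12, 10.3+2) = Beta(15, 12.3).
For Beta(a, b) with a, b > 1 the mode is (a−1)/(a+b−2) = 14/25.3 ≈ 0.553.

p̂_MAP = 0.553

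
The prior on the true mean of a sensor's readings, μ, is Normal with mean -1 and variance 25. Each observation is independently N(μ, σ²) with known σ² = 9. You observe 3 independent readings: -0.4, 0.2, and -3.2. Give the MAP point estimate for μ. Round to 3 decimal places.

n = 3; x̄ = ((-0.4) + 0.2 + (-3.2))/3 = -3.4/3 = -17/15 ≈ -1.1333.
For a Normal prior and Normal likelihood with known variance, the posterior is Normal; its mode equals its mean, the precision-weighted average.
Prior precision 1/σ₀² = 1/25 = 0.04; data precision n/σ² = 3/9 = 1/3.
μ̂ = (0.04·(-1) + (1/3)·(-17/15)) / (0.04 + 1/3) = (-94/225)/(28/75) = -47/42 ≈ -1.119.

μ̂_MAP = -1.119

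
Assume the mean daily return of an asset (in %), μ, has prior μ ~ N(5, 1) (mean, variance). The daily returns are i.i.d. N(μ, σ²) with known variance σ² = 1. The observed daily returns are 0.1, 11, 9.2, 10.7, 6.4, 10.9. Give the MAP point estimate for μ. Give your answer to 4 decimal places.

μ̂_MAP = 7.6143

n = 6; x̄ = (0.1 + 11 + 9.2 + 10.7 + 6.4 + 10.9)/6 = 48.3/6 = 8.05.
For a Normal prior and Normal likelihood with known variance, the posterior is Normal; its mode equals its mean, the precision-weighted average.
Prior precision 1/σ₀² = 1/1 = 1; data precision n/σ² = 6/1 = 6.
μ̂ = (1·5 + 6·8.05) / (1 + 6) = 53.3/7 = 533/70 ≈ 7.6143.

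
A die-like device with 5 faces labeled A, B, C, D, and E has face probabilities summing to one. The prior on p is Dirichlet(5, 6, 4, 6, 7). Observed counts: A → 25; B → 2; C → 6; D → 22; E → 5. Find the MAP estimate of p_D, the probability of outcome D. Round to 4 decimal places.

The posterior is Dirichlet(αᵢ + nᵢ) = Dirichlet(30, 8, 10, 28, 12).
For a Dirichlet(a₁,…,a_K) with all aᵢ > 1, the mode has j-th component (aⱼ − 1)/(Σaᵢ − K).
Here Σaᵢ = 88 and K = 5, so p_D = (28 − 1)/(88 − 5) = 27/83 ≈ 0.3253.

MAP estimate of p_D = 0.3253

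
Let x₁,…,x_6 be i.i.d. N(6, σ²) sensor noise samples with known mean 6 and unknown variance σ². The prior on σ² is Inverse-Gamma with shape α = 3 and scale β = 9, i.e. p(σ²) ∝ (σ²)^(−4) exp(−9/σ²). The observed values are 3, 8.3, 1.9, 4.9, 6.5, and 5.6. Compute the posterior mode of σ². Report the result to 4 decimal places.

Sum of squared deviations about the known mean: SS = (3−6)² + (8.3−6)² + (1.9−6)² + (4.9−6)² + (6.5−6)² + (5.6−6)² = 32.72.
The Normal likelihood contributes (σ²)^(−n/2) exp(−SS/(2σ²)), so the posterior is Inverse-Gamma(α + n/2, β + SS/2) = Inverse-Gamma(6, 25.36).
The mode of Inverse-Gamma(a, b) is b/(a+1) = 25.36/7 ≈ 3.6229.

σ̂²_MAP = 3.6229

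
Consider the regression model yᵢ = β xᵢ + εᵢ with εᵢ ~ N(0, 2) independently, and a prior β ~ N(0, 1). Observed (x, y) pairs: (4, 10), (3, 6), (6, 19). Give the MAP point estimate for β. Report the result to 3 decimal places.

log p(β | y) = −Σ(yᵢ − βxᵢ)²/(2·2) − β²/(2·1) + const.
Setting the derivative to zero: Σxᵢ(yᵢ − βxᵢ)/2 − β/1 = 0, so β = Σxᵢyᵢ / (Σxᵢ² + σ²/τ²).
Σxᵢyᵢ = 4·10 + 3·6 + 6·19 = 172; Σxᵢ² = 61; σ²/τ² = 2.
β̂_MAP = 172 / (61 + 2) = 172/63 ≈ 2.730.

β̂_MAP = 2.730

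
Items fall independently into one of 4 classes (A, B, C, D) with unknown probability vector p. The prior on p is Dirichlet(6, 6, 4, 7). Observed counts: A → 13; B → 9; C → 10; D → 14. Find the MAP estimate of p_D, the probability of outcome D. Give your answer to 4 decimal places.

MAP estimate of p_D = 0.3077

The posterior is Dirichlet(αᵢ + nᵢ) = Dirichlet(19, 15, 14, 21).
For a Dirichlet(a₁,…,a_K) with all aᵢ > 1, the mode has j-th component (aⱼ − 1)/(Σaᵢ − K).
Here Σaᵢ = 69 and K = 4, so p_D = (21 − 1)/(69 − 4) = 20/65 ≈ 0.3077.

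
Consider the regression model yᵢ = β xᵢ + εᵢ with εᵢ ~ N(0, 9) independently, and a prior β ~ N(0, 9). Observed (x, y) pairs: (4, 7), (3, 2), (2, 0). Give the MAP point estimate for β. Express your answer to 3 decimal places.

log p(β | y) = −Σ(yᵢ − βxᵢ)²/(2·9) − β²/(2·9) + const.
Setting the derivative to zero: Σxᵢ(yᵢ − βxᵢ)/9 − β/9 = 0, so β = Σxᵢyᵢ / (Σxᵢ² + σ²/τ²).
Σxᵢyᵢ = 4·7 + 3·2 + 2·0 = 34; Σxᵢ² = 29; σ²/τ² = 1.
β̂_MAP = 34 / (29 + 1) = 34/30 ≈ 1.133.

β̂_MAP = 1.133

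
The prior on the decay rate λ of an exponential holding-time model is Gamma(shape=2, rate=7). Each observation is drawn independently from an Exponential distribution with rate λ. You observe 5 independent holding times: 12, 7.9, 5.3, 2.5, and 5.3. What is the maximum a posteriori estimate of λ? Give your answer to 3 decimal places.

λ̂_MAP = 0.150

The Exponential(rate=λ) likelihood is ∝ λ^n e^(−λΣtᵢ). Here n = 5 and Σtᵢ = 12 + 7.9 + 5.3 + 2.5 + 5.3 = 33.
Posterior ∝ λe^(−7λ) · λ^5e^(−33λ) = λ^6e^(−40λ), i.e. Gamma(7, 40).
Mode = (a−1)/b = 6/40 ≈ 0.150.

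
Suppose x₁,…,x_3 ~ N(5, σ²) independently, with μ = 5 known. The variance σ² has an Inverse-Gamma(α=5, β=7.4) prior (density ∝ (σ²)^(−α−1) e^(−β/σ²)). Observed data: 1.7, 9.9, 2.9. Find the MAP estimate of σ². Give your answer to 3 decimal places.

σ̂²_MAP = 3.607

Sum of squared deviations about the known mean: SS = (1.7−5)² + (9.9−5)² + (2.9−5)² = 39.31.
The Normal likelihood contributes (σ²)^(−n/2) exp(−SS/(2σ²)), so the posterior is Inverse-Gamma(α + n/2, β + SS/2) = Inverse-Gamma(6.5, 27.055).
The mode of Inverse-Gamma(a, b) is b/(a+1) = 27.055/7.5 ≈ 3.607.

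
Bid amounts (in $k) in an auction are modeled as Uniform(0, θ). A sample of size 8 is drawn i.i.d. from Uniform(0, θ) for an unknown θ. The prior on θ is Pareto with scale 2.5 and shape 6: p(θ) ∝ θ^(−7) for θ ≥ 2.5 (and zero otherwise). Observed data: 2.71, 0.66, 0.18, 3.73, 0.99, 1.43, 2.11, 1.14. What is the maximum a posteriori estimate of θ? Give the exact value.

θ̂_MAP = 3.73

The Uniform(0, θ) likelihood is θ^(−n) for θ ≥ max(xᵢ), zero otherwise. Here max(xᵢ) = 3.73.
Posterior ∝ θ^(−7) · θ^(−8) = θ^(−15) on θ ≥ max(2.5, 3.73) = 3.73.
This density is strictly decreasing in θ, so the posterior mode lies at the lower boundary of the support.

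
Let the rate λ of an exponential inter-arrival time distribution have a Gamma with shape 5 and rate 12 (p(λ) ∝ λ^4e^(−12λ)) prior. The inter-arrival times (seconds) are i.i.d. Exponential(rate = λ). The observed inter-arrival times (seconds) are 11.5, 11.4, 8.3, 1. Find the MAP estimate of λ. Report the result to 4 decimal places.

λ̂_MAP = 0.1810

The Exponential(rate=λ) likelihood is ∝ λ^n e^(−λΣtᵢ). Here n = 4 and Σtᵢ = 11.5 + 11.4 + 8.3 + 1 = 32.2.
Posterior ∝ λ^4e^(−12λ) · λ^4e^(−32.2λ) = λ^8e^(−44.2λ), i.e. Gamma(9, 44.2).
Mode = (a−1)/b = 8/44.2 ≈ 0.1810.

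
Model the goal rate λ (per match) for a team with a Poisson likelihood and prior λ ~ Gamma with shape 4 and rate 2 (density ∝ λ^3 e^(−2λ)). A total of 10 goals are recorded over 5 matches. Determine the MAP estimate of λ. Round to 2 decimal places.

λ̂_MAP = 1.86

Σxᵢ = 10, n = 5.
Posterior ∝ λ^3e^(−2λ) · λ^10e^(−5λ) = λ^13e^(−7λ), i.e. Gamma(shape=14, rate=7).
The mode of a Gamma(a, b) with a ≥ 1 (shape–rate) is (a−1)/b = 13/7 ≈ 1.86.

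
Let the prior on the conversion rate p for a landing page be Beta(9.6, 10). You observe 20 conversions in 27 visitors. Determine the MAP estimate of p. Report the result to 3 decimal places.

p̂_MAP = 0.641

Prior: Beta(9.6, 10).
Data: 20 successes in 27 trials. The binomial likelihood contributes p^20(1−p)^7, so the posterior is Beta(9.6+20, 10+7) = Beta(29.6, 17).
For Beta(a, b) with a, b > 1 the mode is (a−1)/(a+b−2) = 28.6/44.6 ≈ 0.641.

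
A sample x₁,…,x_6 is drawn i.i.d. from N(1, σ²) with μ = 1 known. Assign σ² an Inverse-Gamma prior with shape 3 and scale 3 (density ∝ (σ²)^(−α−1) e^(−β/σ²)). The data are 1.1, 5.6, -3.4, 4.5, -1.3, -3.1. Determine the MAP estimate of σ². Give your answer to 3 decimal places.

Sum of squared deviations about the known mean: SS = (1.1−1)² + (5.6−1)² + (-3.4−1)² + (4.5−1)² + (-1.3−1)² + (-3.1−1)² = 74.88.
The Normal likelihood contributes (σ²)^(−n/2) exp(−SS/(2σ²)), so the posterior is Inverse-Gamma(α + n/2, β + SS/2) = Inverse-Gamma(6, 40.44).
The mode of Inverse-Gamma(a, b) is b/(a+1) = 40.44/7 ≈ 5.777.

σ̂²_MAP = 5.777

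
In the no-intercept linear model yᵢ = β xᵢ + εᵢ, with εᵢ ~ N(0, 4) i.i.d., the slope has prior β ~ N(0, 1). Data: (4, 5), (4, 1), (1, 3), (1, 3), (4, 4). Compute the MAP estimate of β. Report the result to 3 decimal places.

β̂_MAP = 0.852

log p(β | y) = −Σ(yᵢ − βxᵢ)²/(2·4) − β²/(2·1) + const.
Setting the derivative to zero: Σxᵢ(yᵢ − βxᵢ)/4 − β/1 = 0, so β = Σxᵢyᵢ / (Σxᵢ² + σ²/τ²).
Σxᵢyᵢ = 4·5 + 4·1 + 1·3 + 1·3 + 4·4 = 46; Σxᵢ² = 50; σ²/τ² = 4.
β̂_MAP = 46 / (50 + 4) = 46/54 ≈ 0.852.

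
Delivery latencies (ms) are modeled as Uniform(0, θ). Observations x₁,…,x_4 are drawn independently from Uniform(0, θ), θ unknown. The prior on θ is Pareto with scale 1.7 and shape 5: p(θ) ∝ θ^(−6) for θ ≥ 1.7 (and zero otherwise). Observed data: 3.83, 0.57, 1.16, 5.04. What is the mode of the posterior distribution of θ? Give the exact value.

The Uniform(0, θ) likelihood is θ^(−n) for θ ≥ max(xᵢ), zero otherwise. Here max(xᵢ) = 5.04.
Posterior ∝ θ^(−6) · θ^(−4) = θ^(−10) on θ ≥ max(1.7, 5.04) = 5.04.
This density is strictly decreasing in θ, so the posterior mode lies at the lower boundary of the support.

θ̂_MAP = 5.04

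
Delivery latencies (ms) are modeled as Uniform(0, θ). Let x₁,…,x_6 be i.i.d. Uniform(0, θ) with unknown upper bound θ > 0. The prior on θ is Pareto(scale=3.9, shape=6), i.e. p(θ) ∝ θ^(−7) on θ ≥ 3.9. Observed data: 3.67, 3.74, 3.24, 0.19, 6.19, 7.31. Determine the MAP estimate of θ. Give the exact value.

θ̂_MAP = 7.31

The Uniform(0, θ) likelihood is θ^(−n) for θ ≥ max(xᵢ), zero otherwise. Here max(xᵢ) = 7.31.
Posterior ∝ θ^(−7) · θ^(−6) = θ^(−13) on θ ≥ max(3.9, 7.31) = 7.31.
This density is strictly decreasing in θ, so the posterior mode lies at the lower boundary of the support.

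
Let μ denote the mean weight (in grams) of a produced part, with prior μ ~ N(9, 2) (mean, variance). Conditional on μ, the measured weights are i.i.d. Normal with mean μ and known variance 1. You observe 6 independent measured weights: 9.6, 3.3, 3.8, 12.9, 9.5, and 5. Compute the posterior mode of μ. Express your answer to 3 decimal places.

n = 6; x̄ = (9.6 + 3.3 + 3.8 + 12.9 + 9.5 + 5)/6 = 44.1/6 = 7.35.
For a Normal prior and Normal likelihood with known variance, the posterior is Normal; its mode equals its mean, the precision-weighted average.
Prior precision 1/σ₀² = 1/2 = 0.5; data precision n/σ² = 6/1 = 6.
μ̂ = (0.5·9 + 6·7.35) / (0.5 + 6) = 48.6/6.5 = 486/65 ≈ 7.477.

μ̂_MAP = 7.477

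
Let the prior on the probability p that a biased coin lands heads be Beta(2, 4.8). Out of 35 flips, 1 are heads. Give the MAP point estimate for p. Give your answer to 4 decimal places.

Prior: Beta(2, 4.8).
Data: 1 success in 35 trials. The binomial likelihood contributes p(1−p)^34, so the posterior is Beta(2+1, 4.8+34) = Beta(3, 38.8).
For Beta(a, b) with a, b > 1 the mode is (a−1)/(a+b−2) = 2/39.8 ≈ 0.0503.

p̂_MAP = 0.0503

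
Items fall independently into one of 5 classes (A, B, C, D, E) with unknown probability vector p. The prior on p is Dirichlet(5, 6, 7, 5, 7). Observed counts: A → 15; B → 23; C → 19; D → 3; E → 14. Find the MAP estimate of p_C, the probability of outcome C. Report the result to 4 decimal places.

The posterior is Dirichlet(αᵢ + nᵢ) = Dirichlet(20, 29, 26, 8, 21).
For a Dirichlet(a₁,…,a_K) with all aᵢ > 1, the mode has j-th component (aⱼ − 1)/(Σaᵢ − K).
Here Σaᵢ = 104 and K = 5, so p_C = (26 − 1)/(104 − 5) = 25/99 ≈ 0.2525.

MAP estimate of p_C = 0.2525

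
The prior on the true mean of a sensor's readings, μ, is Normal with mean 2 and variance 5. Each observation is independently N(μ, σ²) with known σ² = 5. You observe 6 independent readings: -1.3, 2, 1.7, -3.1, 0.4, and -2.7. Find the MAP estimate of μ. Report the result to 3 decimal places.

n = 6; x̄ = ((-1.3) + 2 + 1.7 + (-3.1) + 0.4 + (-2.7))/6 = -3/6 = -0.5.
For a Normal prior and Normal likelihood with known variance, the posterior is Normal; its mode equals its mean, the precision-weighted average.
Prior precision 1/σ₀² = 1/5 = 0.2; data precision n/σ² = 6/5 = 1.2.
μ̂ = (0.2·2 + 1.2·(-0.5)) / (0.2 + 1.2) = (-0.2)/1.4 = -1/7 ≈ -0.143.

μ̂_MAP = -0.143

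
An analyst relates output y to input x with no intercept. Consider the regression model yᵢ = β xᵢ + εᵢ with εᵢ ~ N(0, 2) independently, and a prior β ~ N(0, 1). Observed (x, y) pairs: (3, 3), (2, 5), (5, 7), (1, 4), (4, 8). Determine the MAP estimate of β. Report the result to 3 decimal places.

β̂_MAP = 1.579

log p(β | y) = −Σ(yᵢ − βxᵢ)²/(2·2) − β²/(2·1) + const.
Setting the derivative to zero: Σxᵢ(yᵢ − βxᵢ)/2 − β/1 = 0, so β = Σxᵢyᵢ / (Σxᵢ² + σ²/τ²).
Σxᵢyᵢ = 3·3 + 2·5 + 5·7 + 1·4 + 4·8 = 90; Σxᵢ² = 55; σ²/τ² = 2.
β̂_MAP = 90 / (55 + 2) = 90/57 ≈ 1.579.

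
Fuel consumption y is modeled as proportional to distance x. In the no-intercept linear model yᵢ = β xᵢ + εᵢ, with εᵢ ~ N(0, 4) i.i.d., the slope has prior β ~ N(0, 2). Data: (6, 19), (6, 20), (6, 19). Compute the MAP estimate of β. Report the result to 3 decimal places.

log p(β | y) = −Σ(yᵢ − βxᵢ)²/(2·4) − β²/(2·2) + const.
Setting the derivative to zero: Σxᵢ(yᵢ − βxᵢ)/4 − β/2 = 0, so β = Σxᵢyᵢ / (Σxᵢ² + σ²/τ²).
Σxᵢyᵢ = 6·19 + 6·20 + 6·19 = 348; Σxᵢ² = 108; σ²/τ² = 2.
β̂_MAP = 348 / (108 + 2) = 348/110 ≈ 3.164.

β̂_MAP = 3.164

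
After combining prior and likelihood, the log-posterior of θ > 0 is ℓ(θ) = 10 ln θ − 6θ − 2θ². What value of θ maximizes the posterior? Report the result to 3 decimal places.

ℓ'(θ) = 10/θ − 6 − 4θ. Setting this to zero and multiplying by θ: 4θ² + 6θ − 10 = 0.
θ = (−6 + √(6² + 4·4·10)) / (2·4) = (−6 + √196) / 8 = (−6 + 14)/8 = 1.
ℓ''(θ) = −10/θ² − 4 < 0, confirming a maximum.

θ̂_MAP = 1.000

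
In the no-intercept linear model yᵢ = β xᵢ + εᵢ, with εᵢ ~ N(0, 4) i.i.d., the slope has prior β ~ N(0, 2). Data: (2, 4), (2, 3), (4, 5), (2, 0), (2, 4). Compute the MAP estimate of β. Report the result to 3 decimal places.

log p(β | y) = −Σ(yᵢ − βxᵢ)²/(2·4) − β²/(2·2) + const.
Setting the derivative to zero: Σxᵢ(yᵢ − βxᵢ)/4 − β/2 = 0, so β = Σxᵢyᵢ / (Σxᵢ² + σ²/τ²).
Σxᵢyᵢ = 2·4 + 2·3 + 4·5 + 2·0 + 2·4 = 42; Σxᵢ² = 32; σ²/τ² = 2.
β̂_MAP = 42 / (32 + 2) = 42/34 ≈ 1.235.

β̂_MAP = 1.235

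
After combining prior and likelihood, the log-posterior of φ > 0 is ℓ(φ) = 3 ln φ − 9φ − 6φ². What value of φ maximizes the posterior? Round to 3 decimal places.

φ̂_MAP = 0.250

ℓ'(φ) = 3/φ − 9 − 12φ. Setting this to zero and multiplying by φ: 12φ² + 9φ − 3 = 0.
φ = (−9 + √(9² + 4·12·3)) / (2·12) = (−9 + √225) / 24 = (−9 + 15)/24 = 1/4.
ℓ''(φ) = −3/φ² − 12 < 0, confirming a maximum.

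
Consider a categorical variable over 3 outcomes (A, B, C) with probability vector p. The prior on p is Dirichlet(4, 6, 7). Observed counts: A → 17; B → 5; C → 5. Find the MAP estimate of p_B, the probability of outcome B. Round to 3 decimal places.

The posterior is Dirichlet(αᵢ + nᵢ) = Dirichlet(21, 11, 12).
For a Dirichlet(a₁,…,a_K) with all aᵢ > 1, the mode has j-th component (aⱼ − 1)/(Σaᵢ − K).
Here Σaᵢ = 44 and K = 3, so p_B = (11 − 1)/(44 − 3) = 10/41 ≈ 0.244.

MAP estimate of p_B = 0.244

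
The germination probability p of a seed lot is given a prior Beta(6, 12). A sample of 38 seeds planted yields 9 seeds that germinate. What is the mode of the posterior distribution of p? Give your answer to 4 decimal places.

Prior: Beta(6, 12).
Data: 9 successes in 38 trials. The binomial likelihood contributes p^9(1−p)^29, so the posterior is Beta(6+9, 12+29) = Beta(15, 41).
For Beta(a, b) with a, b > 1 the mode is (a−1)/(a+b−2) = 14/54 ≈ 0.2593.

p̂_MAP = 0.2593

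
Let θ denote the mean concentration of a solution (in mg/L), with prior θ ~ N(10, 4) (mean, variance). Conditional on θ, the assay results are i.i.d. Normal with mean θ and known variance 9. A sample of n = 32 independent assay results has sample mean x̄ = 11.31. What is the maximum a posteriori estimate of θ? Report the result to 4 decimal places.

θ̂_MAP = 11.2239

n = 32, x̄ = 11.31.
For a Normal prior and Normal likelihood with known variance, the posterior is Normal; its mode equals its mean, the precision-weighted average.
Prior precision 1/σ₀² = 1/4 = 0.25; data precision n/σ² = 32/9.
θ̂ = (0.25·10 + (32/9)·11.31) / (0.25 + 32/9) = (6407/150)/(137/36) = 38442/3425 ≈ 11.2239.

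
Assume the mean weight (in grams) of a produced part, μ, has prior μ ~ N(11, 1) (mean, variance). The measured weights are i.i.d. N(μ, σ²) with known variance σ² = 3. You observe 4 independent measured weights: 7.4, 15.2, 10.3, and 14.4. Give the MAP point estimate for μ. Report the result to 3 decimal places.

n = 4; x̄ = (7.4 + 15.2 + 10.3 + 14.4)/4 = 47.3/4 = 11.825.
For a Normal prior and Normal likelihood with known variance, the posterior is Normal; its mode equals its mean, the precision-weighted average.
Prior precision 1/σ₀² = 1/1 = 1; data precision n/σ² = 4/3.
μ̂ = (1·11 + (4/3)·11.825) / (1 + 4/3) = (803/30)/(7/3) = 803/70 ≈ 11.471.

μ̂_MAP = 11.471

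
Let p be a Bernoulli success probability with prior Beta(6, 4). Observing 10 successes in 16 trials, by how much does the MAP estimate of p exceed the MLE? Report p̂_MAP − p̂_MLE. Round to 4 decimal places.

MAP − MLE = 0.0000

Posterior is Beta(16, 10); MAP = (16−1)/(26−2) = 15/24 ≈ 0.62500.
MLE ignores the prior: p̂_MLE = k/n = 10/16 ≈ 0.62500.
Difference = 15/24 − 10/16 = 0 ≈ 0.0000.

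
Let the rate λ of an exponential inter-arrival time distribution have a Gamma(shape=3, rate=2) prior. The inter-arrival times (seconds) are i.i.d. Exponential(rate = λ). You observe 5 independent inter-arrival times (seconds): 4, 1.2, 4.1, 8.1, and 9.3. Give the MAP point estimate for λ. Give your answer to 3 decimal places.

λ̂_MAP = 0.244

The Exponential(rate=λ) likelihood is ∝ λ^n e^(−λΣtᵢ). Here n = 5 and Σtᵢ = 4 + 1.2 + 4.1 + 8.1 + 9.3 = 26.7.
Posterior ∝ λ^2e^(−2λ) · λ^5e^(−26.7λ) = λ^7e^(−28.7λ), i.e. Gamma(8, 28.7).
Mode = (a−1)/b = 7/28.7 ≈ 0.244.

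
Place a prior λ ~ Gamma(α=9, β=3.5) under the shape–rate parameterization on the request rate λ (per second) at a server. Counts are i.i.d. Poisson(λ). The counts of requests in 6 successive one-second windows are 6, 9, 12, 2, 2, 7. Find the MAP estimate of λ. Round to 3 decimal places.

Σxᵢ = 6+9+12+2+2+7 = 38, with n = 6.
Posterior ∝ λ^8e^(−3.5λ) · λ^38e^(−6λ) = λ^46e^(−9.5λ), i.e. Gamma(shape=47, rate=9.5).
The mode of a Gamma(a, b) with a ≥ 1 (shape–rate) is (a−1)/b = 46/9.5 ≈ 4.842.

λ̂_MAP = 4.842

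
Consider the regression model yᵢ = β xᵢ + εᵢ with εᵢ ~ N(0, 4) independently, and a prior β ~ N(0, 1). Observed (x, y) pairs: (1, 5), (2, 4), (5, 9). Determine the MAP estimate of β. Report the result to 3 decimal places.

log p(β | y) = −Σ(yᵢ − βxᵢ)²/(2·4) − β²/(2·1) + const.
Setting the derivative to zero: Σxᵢ(yᵢ − βxᵢ)/4 − β/1 = 0, so β = Σxᵢyᵢ / (Σxᵢ² + σ²/τ²).
Σxᵢyᵢ = 1·5 + 2·4 + 5·9 = 58; Σxᵢ² = 30; σ²/τ² = 4.
β̂_MAP = 58 / (30 + 4) = 58/34 ≈ 1.706.

β̂_MAP = 1.706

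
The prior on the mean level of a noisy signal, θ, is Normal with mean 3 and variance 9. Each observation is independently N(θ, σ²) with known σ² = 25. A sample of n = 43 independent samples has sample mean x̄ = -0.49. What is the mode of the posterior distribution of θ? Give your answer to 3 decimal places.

θ̂_MAP = -0.278

n = 43, x̄ = -0.49.
For a Normal prior and Normal likelihood with known variance, the posterior is Normal; its mode equals its mean, the precision-weighted average.
Prior precision 1/σ₀² = 1/9; data precision n/σ² = 43/25 = 1.72.
θ̂ = ((1/9)·3 + 1.72·(-0.49)) / (1/9 + 1.72) = (-3821/7500)/(412/225) = -11463/41200 ≈ -0.278.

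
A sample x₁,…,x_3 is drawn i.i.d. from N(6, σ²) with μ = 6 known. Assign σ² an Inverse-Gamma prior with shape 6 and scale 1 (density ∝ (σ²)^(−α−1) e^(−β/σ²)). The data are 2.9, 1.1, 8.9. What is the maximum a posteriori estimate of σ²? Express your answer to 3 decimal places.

σ̂²_MAP = 2.590

Sum of squared deviations about the known mean: SS = (2.9−6)² + (1.1−6)² + (8.9−6)² = 42.03.
The Normal likelihood contributes (σ²)^(−n/2) exp(−SS/(2σ²)), so the posterior is Inverse-Gamma(α + n/2, β + SS/2) = Inverse-Gamma(7.5, 22.015).
The mode of Inverse-Gamma(a, b) is b/(a+1) = 22.015/8.5 ≈ 2.590.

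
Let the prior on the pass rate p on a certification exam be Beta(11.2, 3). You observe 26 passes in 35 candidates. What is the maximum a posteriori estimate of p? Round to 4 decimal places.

p̂_MAP = 0.7669

Prior: Beta(11.2, 3).
Data: 26 successes in 35 trials. The binomial likelihood contributes p^26(1−p)^9, so the posterior is Beta(11.2+26, 3+9) = Beta(37.2, 12).
For Beta(a, b) with a, b > 1 the mode is (a−1)/(a+b−2) = 36.2/47.2 ≈ 0.7669.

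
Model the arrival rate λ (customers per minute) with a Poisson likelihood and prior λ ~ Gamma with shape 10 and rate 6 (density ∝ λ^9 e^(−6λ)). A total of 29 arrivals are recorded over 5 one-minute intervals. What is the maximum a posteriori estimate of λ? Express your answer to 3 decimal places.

λ̂_MAP = 3.455

Σxᵢ = 29, n = 5.
Posterior ∝ λ^9e^(−6λ) · λ^29e^(−5λ) = λ^38e^(−11λ), i.e. Gamma(shape=39, rate=11).
The mode of a Gamma(a, b) with a ≥ 1 (shape–rate) is (a−1)/b = 38/11 ≈ 3.455.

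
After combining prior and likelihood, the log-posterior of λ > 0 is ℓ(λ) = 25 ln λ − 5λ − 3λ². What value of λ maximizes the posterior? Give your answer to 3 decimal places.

ℓ'(λ) = 25/λ − 5 − 6λ. Setting this to zero and multiplying by λ: 6λ² + 5λ − 25 = 0.
λ = (−5 + √(5² + 4·6·25)) / (2·6) = (−5 + √625) / 12 = (−5 + 25)/12 = 5/3.
ℓ''(λ) = −25/λ² − 6 < 0, confirming a maximum.

λ̂_MAP = 1.667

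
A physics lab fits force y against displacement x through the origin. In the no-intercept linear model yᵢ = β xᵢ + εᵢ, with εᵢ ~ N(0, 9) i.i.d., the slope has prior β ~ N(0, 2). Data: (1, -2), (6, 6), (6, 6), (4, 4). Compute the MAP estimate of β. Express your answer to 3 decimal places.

log p(β | y) = −Σ(yᵢ − βxᵢ)²/(2·9) − β²/(2·2) + const.
Setting the derivative to zero: Σxᵢ(yᵢ − βxᵢ)/9 − β/2 = 0, so β = Σxᵢyᵢ / (Σxᵢ² + σ²/τ²).
Σxᵢyᵢ = 1·(-2) + 6·6 + 6·6 + 4·4 = 86; Σxᵢ² = 89; σ²/τ² = 4.5.
β̂_MAP = 86 / (89 + 4.5) = 86/93.5 ≈ 0.920.

β̂_MAP = 0.920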